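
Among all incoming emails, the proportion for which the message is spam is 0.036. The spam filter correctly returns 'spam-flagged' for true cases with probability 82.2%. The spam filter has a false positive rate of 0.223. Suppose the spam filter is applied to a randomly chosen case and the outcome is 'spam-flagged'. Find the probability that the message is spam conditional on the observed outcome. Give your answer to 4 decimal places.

Write H for 'the message is spam'. Prior odds H:¬H = 0.036/0.964 = 0.037344. For the 'spam-flagged' outcome, the likelihood ratio is 0.822/0.223 = 3.6861.
Posterior odds = 0.037344 × 3.6861 = 0.13766, so P(H|E) = 0.13766/(1+0.13766) = 0.1210.

P(H | E) ≈ 0.1210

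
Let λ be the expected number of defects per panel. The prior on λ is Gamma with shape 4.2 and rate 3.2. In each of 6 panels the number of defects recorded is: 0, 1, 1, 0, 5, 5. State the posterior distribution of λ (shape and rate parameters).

Posterior: Gamma(shape=16.2, rate=9.2)

The Poisson likelihood adds the total count to the shape and the number of exposure periods to the rate. Here ∑xᵢ = 12 and n = 6, so shape 4.2→16.2 and rate 3.2→9.2.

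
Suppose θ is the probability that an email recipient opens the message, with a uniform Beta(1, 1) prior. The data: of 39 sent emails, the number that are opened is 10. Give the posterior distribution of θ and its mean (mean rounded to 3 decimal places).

The binomial likelihood is conjugate to the Beta prior: with 10 successes and 29 failures, the posterior is Beta(1+10, 1+29) = Beta(11, 30).
Posterior mean = α/(α+β) = 11/41 = 0.268.

Posterior: Beta(11, 30); mean ≈ 0.268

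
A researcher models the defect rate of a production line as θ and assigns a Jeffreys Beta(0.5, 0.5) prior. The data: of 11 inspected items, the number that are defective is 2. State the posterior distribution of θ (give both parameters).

Posterior: Beta(2.5, 9.5)

Observing 2 successes and 9 failures updates Beta(0.5, 0.5) by adding the success and failure counts to the two shape parameters: α = 0.5+2 = 2.5, β = 0.5+9 = 9.5.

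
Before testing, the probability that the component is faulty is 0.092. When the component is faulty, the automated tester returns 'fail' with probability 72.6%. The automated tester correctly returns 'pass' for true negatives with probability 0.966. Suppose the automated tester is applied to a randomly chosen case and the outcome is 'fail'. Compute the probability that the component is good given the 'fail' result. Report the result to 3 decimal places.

Write H for 'the component is faulty'. Prior odds H:¬H = 0.092/0.908 = 0.10132. For the 'fail' outcome, the likelihood ratio is 0.726/0.034 = 21.353.
Posterior odds = 0.10132 × 21.353 = 2.1635, so P(H|E) = 2.1635/(1+2.1635) = 0.684. Then P(¬H|E) = 1 − 0.684 = 0.316.

P(¬H | E) ≈ 0.316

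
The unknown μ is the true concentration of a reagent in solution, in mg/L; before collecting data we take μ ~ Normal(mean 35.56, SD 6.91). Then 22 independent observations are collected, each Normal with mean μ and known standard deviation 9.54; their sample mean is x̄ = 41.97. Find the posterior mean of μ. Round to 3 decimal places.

With known σ, the Normal prior is conjugate. Weight on the data is w = (n/σ²)/(n/σ² + 1/τ₀²) = 0.241727/(0.241727+0.0209432) = 0.92027.
Posterior mean = w·x̄ + (1−w)·μ₀ = 0.92027·41.97 + 0.079732·35.56 = 41.459.

Posterior mean ≈ 41.459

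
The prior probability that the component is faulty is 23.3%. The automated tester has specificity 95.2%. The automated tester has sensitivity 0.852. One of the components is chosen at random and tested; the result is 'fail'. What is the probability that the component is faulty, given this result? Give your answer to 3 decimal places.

P(H | E) ≈ 0.844

Write H for 'the component is faulty'. Prior odds H:¬H = 0.233/0.767 = 0.30378. For the 'fail' outcome, the likelihood ratio is 0.852/0.048 = 17.750.
Posterior odds = 0.30378 × 17.750 = 5.3921, so P(H|E) = 5.3921/(1+5.3921) = 0.844.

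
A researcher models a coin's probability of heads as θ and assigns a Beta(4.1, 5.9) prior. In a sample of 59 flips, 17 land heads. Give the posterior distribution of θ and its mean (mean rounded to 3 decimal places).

Observing 17 successes and 42 failures updates Beta(4.1, 5.9) by adding the success and failure counts to the two shape parameters: α = 4.1+17 = 21.1, β = 5.9+42 = 47.9.
Posterior mean = α/(α+β) = 21.1/69 = 0.306.

Posterior: Beta(21.1, 47.9); mean ≈ 0.306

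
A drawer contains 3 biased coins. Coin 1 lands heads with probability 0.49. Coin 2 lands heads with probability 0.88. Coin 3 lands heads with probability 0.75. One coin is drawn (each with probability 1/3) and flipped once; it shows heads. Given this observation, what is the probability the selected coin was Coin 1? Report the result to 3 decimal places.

Tabulate prior·likelihood by source: [1] prior 0.333333, lik 0.49, product 0.1633; [2] prior 0.333333, lik 0.88, product 0.2933; [3] prior 0.333333, lik 0.75, product 0.2500.
Normalizing constant = 0.70667; the posterior for Coin 1 is its product over the sum, 0.1633/0.70667 = 0.231.

Posterior probability ≈ 0.231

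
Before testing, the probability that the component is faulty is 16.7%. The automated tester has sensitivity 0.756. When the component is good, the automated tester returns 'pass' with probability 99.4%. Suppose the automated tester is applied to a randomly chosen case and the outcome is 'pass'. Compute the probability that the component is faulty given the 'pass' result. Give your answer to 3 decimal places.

Write H for 'the component is faulty'. Prior odds H:¬H = 0.167/0.833 = 0.20048. For the 'pass' outcome, the likelihood ratio is 0.244/0.994 = 0.24547.
Posterior odds = 0.20048 × 0.24547 = 0.049212, so P(H|E) = 0.049212/(1+0.049212) = 0.047.

P(H | E) ≈ 0.047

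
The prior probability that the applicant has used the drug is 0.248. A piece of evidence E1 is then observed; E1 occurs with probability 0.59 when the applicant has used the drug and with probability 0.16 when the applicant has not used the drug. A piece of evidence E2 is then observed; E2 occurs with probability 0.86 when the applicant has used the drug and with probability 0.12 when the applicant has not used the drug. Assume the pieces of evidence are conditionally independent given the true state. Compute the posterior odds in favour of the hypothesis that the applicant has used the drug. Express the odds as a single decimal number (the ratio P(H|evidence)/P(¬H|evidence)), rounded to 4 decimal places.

Prior odds = 0.248/(1−0.248) = 0.32979. In log-odds, ln(0.32979) = -1.1093.
Add log likelihood ratios: ln(3.6875) + ln(7.1667) = 3.2744.
Posterior log-odds = 2.1651, so posterior odds = exp(2.1651) = 8.7153.

Posterior odds ≈ 8.7153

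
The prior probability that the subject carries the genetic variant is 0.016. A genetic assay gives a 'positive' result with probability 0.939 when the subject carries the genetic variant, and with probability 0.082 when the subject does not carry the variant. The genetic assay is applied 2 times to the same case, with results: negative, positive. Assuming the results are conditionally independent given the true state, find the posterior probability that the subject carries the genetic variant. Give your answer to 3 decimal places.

Let H be the event that the subject carries the genetic variant; start with P(H) = 0.016. P('positive'|H) = 0.939, P('positive'|¬H) = 0.082.
Update on result 1 ('negative'): P(H) ← 0.061·0.0160 / (0.061·0.0160 + 0.918·0.9840) = 0.00097600/0.90429 = 0.0011.
Update on result 2 ('positive'): P(H) ← 0.939·0.0011 / (0.939·0.0011 + 0.082·0.9989) = 0.0010135/0.082925 = 0.0122.

Posterior P(H) ≈ 0.012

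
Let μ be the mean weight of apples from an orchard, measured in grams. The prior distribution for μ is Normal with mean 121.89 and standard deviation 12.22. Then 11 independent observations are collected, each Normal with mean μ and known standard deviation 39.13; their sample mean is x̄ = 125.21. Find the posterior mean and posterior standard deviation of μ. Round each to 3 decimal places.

With known σ, the Normal prior is conjugate. Weight on the data is w = (n/σ²)/(n/σ² + 1/τ₀²) = 0.00718411/(0.00718411+0.00669665) = 0.51756.
Posterior mean = w·x̄ + (1−w)·μ₀ = 0.51756·125.21 + 0.48244·121.89 = 123.608. Posterior variance = 1/(0.00718411+0.00669665) = 72.0422, so SD = 8.488.

Posterior mean ≈ 123.608; posterior SD ≈ 8.488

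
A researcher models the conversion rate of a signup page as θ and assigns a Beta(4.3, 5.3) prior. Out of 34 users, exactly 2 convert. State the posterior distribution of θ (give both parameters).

Posterior: Beta(6.3, 37.3)

Observing 2 successes and 32 failures updates Beta(4.3, 5.3) by adding the success and failure counts to the two shape parameters: α = 4.3+2 = 6.3, β = 5.3+32 = 37.3.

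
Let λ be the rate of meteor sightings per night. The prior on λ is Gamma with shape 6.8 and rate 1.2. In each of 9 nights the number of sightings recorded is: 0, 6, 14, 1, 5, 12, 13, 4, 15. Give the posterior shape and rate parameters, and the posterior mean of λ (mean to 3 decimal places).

Posterior: Gamma(shape=76.8, rate=10.2); mean ≈ 7.529

Total count ∑xᵢ = 70 over n = 9 nights.
Gamma is conjugate to the Poisson likelihood: posterior is Gamma(shape = 6.8+70 = 76.8, rate = 1.2+9 = 10.2).
Posterior mean = shape/rate = 76.8/10.2 = 7.529.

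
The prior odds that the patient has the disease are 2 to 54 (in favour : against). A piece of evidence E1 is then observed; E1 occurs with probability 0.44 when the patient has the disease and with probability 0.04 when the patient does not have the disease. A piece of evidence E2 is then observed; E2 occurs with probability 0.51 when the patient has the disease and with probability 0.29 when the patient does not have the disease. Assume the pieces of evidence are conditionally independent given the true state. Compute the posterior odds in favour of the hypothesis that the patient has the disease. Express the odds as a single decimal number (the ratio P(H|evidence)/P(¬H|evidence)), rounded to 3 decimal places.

Posterior odds ≈ 0.716

Prior odds = 2/54 = 0.037037.
Likelihood ratio for E1 = 0.44/0.04 = 11.000.
Likelihood ratio for E2 = 0.51/0.29 = 1.7586.
Posterior odds = prior odds × LR₁ × LR₂ = 0.71648.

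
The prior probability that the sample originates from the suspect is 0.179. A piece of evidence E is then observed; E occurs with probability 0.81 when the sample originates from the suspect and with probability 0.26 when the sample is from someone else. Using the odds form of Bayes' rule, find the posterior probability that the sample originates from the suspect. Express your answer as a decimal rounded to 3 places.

Prior odds = 0.179/(1−0.179) = 0.21803.
Likelihood ratio for E = 0.81/0.26 = 3.1154.
Posterior odds = prior odds × LR = 0.67924.
Posterior probability = odds/(1+odds) = 0.67924/1.6792 = 0.404.

Posterior probability ≈ 0.404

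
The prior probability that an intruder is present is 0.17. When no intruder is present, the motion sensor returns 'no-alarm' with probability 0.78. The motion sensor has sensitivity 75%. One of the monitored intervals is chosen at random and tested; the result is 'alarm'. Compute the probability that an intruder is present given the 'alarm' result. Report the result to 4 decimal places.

Write H for 'an intruder is present'. Prior odds H:¬H = 0.17/0.83 = 0.20482. For the 'alarm' outcome, the likelihood ratio is 0.75/0.22 = 3.4091.
Posterior odds = 0.20482 × 3.4091 = 0.69825, so P(H|E) = 0.69825/(1+0.69825) = 0.4112.

P(H | E) ≈ 0.4112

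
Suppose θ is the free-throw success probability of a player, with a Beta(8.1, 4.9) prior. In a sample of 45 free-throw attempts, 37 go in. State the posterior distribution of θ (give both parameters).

Posterior: Beta(45.1, 12.9)

The binomial likelihood is conjugate to the Beta prior: with 37 successes and 8 failures, the posterior is Beta(8.1+37, 4.9+8) = Beta(45.1, 12.9).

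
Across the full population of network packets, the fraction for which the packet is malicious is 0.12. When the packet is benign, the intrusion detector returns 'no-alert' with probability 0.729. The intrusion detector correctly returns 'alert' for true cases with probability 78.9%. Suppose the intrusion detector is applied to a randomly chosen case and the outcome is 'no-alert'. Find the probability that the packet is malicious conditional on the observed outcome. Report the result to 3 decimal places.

Let H be the event that the packet is malicious. P(H) = 0.12, so P(¬H) = 0.88. With E the 'no-alert' result, P(E|H) = 0.211 and P(E|¬H) = 0.729.
P(E) = 0.211·0.12 + 0.729·0.88 = 0.025320 + 0.64152 = 0.66684.
By Bayes' theorem, P(H|E) = 0.025320 / 0.66684 = 0.038.

P(H | E) ≈ 0.038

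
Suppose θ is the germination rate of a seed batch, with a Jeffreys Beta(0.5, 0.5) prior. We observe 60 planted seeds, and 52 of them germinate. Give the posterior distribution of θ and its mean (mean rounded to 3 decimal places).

Posterior: Beta(52.5, 8.5); mean ≈ 0.861

Observing 52 successes and 8 failures updates Beta(0.5, 0.5) by adding the success and failure counts to the two shape parameters: α = 0.5+52 = 52.5, β = 0.5+8 = 8.5.
E[θ | data] = 52.5/(52.5+8.5) = 0.861.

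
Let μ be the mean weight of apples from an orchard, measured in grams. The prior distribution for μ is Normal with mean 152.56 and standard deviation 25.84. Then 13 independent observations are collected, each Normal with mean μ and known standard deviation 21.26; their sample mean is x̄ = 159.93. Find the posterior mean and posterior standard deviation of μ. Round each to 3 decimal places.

With known σ, the Normal prior is conjugate. Weight on the data is w = (n/σ²)/(n/σ² + 1/τ₀²) = 0.0287619/(0.0287619+0.00149767) = 0.95051.
Posterior mean = w·x̄ + (1−w)·μ₀ = 0.95051·159.93 + 0.049494·152.56 = 159.565. Posterior variance = 1/(0.0287619+0.00149767) = 33.0475, so SD = 5.749.

Posterior mean ≈ 159.565; posterior SD ≈ 5.749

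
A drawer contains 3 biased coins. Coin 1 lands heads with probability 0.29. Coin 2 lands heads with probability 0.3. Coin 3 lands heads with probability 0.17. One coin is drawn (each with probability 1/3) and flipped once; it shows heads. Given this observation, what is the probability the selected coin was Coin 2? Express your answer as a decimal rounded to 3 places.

P(heads|C1) = 0.29; P(heads|C2) = 0.3; P(heads|C3) = 0.17.
Prior × likelihood for each source: 0.333333·0.29=0.09667, 0.333333·0.3=0.1000, 0.333333·0.17=0.05667. Summing gives P(heads) = 0.25333.
P(Coin 2 | heads) = 0.1000 / 0.25333 = 0.395.

Posterior probability ≈ 0.395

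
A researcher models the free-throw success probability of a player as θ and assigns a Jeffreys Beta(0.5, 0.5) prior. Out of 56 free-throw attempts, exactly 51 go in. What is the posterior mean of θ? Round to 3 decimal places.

Posterior mean ≈ 0.904

Observing 51 successes and 5 failures updates Beta(0.5, 0.5) by adding the success and failure counts to the two shape parameters: α = 0.5+51 = 51.5, β = 0.5+5 = 5.5.
E[θ | data] = 51.5/(51.5+5.5) = 0.904.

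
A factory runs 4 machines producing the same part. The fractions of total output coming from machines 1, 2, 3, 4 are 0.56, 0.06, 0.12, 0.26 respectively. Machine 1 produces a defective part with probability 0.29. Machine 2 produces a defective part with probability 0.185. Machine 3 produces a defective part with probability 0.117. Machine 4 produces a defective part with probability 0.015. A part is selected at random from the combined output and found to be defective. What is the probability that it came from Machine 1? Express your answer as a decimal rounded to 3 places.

P(defective|M1) = 0.29; P(defective|M2) = 0.185; P(defective|M3) = 0.117; P(defective|M4) = 0.015.
Prior × likelihood for each source: 0.56·0.29=0.1624, 0.06·0.185=0.01110, 0.12·0.117=0.01404, 0.26·0.015=0.003900. Summing gives P(defective) = 0.19144.
P(Machine 1 | defective) = 0.1624 / 0.19144 = 0.848.

Posterior probability ≈ 0.848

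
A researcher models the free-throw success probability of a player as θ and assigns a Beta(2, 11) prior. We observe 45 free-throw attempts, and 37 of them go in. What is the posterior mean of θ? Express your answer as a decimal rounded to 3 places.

Observing 37 successes and 8 failures updates Beta(2, 11) by adding the success and failure counts to the two shape parameters: α = 2+37 = 39, β = 11+8 = 19.
Posterior mean = α/(α+β) = 39/58 = 0.672.

Posterior mean ≈ 0.672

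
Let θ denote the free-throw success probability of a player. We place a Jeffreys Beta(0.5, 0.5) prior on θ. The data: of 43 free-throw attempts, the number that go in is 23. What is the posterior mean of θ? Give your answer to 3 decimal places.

Posterior mean ≈ 0.534

The binomial likelihood is conjugate to the Beta prior: with 23 successes and 20 failures, the posterior is Beta(0.5+23, 0.5+20) = Beta(23.5, 20.5).
E[θ | data] = 23.5/(23.5+20.5) = 0.534.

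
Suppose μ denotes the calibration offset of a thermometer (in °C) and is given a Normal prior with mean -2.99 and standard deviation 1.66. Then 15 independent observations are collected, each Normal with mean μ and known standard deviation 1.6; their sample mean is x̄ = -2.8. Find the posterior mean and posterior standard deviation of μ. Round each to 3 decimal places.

Posterior mean ≈ -2.811; posterior SD ≈ 0.401

With known σ, the Normal prior is conjugate. Weight on the data is w = (n/σ²)/(n/σ² + 1/τ₀²) = 5.85937/(5.85937+0.362897) = 0.94168.
Posterior mean = w·x̄ + (1−w)·μ₀ = 0.94168·-2.8 + 0.058322·-2.99 = -2.811. Posterior variance = 1/(5.85937+0.362897) = 0.160713, so SD = 0.401.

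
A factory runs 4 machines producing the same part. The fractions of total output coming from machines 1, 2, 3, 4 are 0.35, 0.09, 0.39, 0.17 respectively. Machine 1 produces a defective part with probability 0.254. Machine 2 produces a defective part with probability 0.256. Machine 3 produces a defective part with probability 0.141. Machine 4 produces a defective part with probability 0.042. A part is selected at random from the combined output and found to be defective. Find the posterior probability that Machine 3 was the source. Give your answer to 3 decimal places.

Posterior probability ≈ 0.316

Tabulate prior·likelihood by source: [1] prior 0.35, lik 0.254, product 0.08890; [2] prior 0.09, lik 0.256, product 0.02304; [3] prior 0.39, lik 0.141, product 0.05499; [4] prior 0.17, lik 0.042, product 0.007140.
Normalizing constant = 0.17407; the posterior for Machine 3 is its product over the sum, 0.05499/0.17407 = 0.316.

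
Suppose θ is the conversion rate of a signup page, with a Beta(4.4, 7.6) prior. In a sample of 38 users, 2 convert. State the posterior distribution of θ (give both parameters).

Observing 2 successes and 36 failures updates Beta(4.4, 7.6) by adding the success and failure counts to the two shape parameters: α = 4.4+2 = 6.4, β = 7.6+36 = 43.6.

Posterior: Beta(6.4, 43.6)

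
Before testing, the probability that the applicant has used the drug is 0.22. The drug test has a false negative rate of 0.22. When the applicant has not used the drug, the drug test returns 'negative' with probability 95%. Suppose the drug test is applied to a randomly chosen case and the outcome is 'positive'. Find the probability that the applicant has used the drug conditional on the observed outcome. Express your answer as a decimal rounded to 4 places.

P(H | E) ≈ 0.8148

Write H for 'the applicant has used the drug'. Prior odds H:¬H = 0.22/0.78 = 0.28205. For the 'positive' outcome, the likelihood ratio is 0.78/0.05 = 15.600.
Posterior odds = 0.28205 × 15.600 = 4.4000, so P(H|E) = 4.4000/(1+4.4000) = 0.8148.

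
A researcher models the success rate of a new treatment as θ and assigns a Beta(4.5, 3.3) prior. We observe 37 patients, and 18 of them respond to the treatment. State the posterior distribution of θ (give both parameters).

The binomial likelihood is conjugate to the Beta prior: with 18 successes and 19 failures, the posterior is Beta(4.5+18, 3.3+19) = Beta(22.5, 22.3).

Posterior: Beta(22.5, 22.3)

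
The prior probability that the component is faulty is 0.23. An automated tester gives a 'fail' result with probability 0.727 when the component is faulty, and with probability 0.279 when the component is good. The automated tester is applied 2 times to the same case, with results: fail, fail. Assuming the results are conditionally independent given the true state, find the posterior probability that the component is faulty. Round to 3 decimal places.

Let H be the event that the component is faulty; start with P(H) = 0.23. P('fail'|H) = 0.727, P('fail'|¬H) = 0.279.
Update on result 1 ('fail'): P(H) ← 0.727·0.2300 / (0.727·0.2300 + 0.279·0.7700) = 0.16721/0.38204 = 0.4377.
Update on result 2 ('fail'): P(H) ← 0.727·0.4377 / (0.727·0.4377 + 0.279·0.5623) = 0.31819/0.47508 = 0.6698.

Posterior P(H) ≈ 0.670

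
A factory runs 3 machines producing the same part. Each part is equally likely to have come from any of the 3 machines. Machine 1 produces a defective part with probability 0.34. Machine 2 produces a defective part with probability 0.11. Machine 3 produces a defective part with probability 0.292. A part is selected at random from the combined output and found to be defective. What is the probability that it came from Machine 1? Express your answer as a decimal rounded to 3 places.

P(defective|M1) = 0.34; P(defective|M2) = 0.11; P(defective|M3) = 0.292.
Prior × likelihood for each source: 0.333333·0.34=0.1133, 0.333333·0.11=0.03667, 0.333333·0.292=0.09733. Summing gives P(defective) = 0.24733.
P(Machine 1 | defective) = 0.1133 / 0.24733 = 0.458.

Posterior probability ≈ 0.458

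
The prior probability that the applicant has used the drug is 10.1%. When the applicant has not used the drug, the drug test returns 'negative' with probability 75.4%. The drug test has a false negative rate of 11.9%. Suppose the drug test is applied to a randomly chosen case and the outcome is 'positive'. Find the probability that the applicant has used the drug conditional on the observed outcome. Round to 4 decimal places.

P(H | E) ≈ 0.2869

Write H for 'the applicant has used the drug'. Prior odds H:¬H = 0.101/0.899 = 0.11235. For the 'positive' outcome, the likelihood ratio is 0.881/0.246 = 3.5813.
Posterior odds = 0.11235 × 3.5813 = 0.40235, so P(H|E) = 0.40235/(1+0.40235) = 0.2869.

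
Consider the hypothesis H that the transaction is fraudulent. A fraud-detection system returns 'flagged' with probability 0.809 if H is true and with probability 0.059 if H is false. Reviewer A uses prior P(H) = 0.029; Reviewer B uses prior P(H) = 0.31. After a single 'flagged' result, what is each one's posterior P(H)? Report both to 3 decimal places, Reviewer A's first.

The likelihood ratio for a 'flagged' result is 0.809/0.059 = 13.712.
Reviewer A: prior odds 0.029/0.971 = 0.029866; posterior odds 0.40952; posterior probability 0.291.
Reviewer B: prior odds 0.31/0.69 = 0.44928; posterior odds 6.1604; posterior probability 0.860.

Reviewer A: 0.291; Reviewer B: 0.860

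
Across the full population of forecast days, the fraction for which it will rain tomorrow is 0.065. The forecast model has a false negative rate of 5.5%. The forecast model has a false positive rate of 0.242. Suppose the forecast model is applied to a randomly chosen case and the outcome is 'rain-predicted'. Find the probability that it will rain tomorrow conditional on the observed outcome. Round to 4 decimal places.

P(H | E) ≈ 0.2135

Write H for 'it will rain tomorrow'. Prior odds H:¬H = 0.065/0.935 = 0.069519. For the 'rain-predicted' outcome, the likelihood ratio is 0.945/0.242 = 3.9050.
Posterior odds = 0.069519 × 3.9050 = 0.27147, so P(H|E) = 0.27147/(1+0.27147) = 0.2135.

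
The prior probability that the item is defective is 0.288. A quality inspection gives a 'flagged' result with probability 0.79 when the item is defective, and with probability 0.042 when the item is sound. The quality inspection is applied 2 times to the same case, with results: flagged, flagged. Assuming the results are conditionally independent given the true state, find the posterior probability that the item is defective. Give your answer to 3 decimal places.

Let H be the event that the item is defective; start with P(H) = 0.288. P('flagged'|H) = 0.79, P('flagged'|¬H) = 0.042.
Update on result 1 ('flagged'): P(H) ← 0.79·0.2880 / (0.79·0.2880 + 0.042·0.7120) = 0.22752/0.25742 = 0.8838.
Update on result 2 ('flagged'): P(H) ← 0.79·0.8838 / (0.79·0.8838 + 0.042·0.1162) = 0.69823/0.70311 = 0.9931.

Posterior P(H) ≈ 0.993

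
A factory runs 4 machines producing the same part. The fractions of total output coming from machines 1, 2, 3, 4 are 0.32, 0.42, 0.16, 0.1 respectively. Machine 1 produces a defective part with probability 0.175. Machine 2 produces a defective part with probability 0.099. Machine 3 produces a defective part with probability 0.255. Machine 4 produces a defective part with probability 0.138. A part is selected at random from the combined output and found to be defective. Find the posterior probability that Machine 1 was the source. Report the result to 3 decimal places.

Posterior probability ≈ 0.368

P(defective|M1) = 0.175; P(defective|M2) = 0.099; P(defective|M3) = 0.255; P(defective|M4) = 0.138.
Prior × likelihood for each source: 0.32·0.175=0.05600, 0.42·0.099=0.04158, 0.16·0.255=0.04080, 0.1·0.138=0.01380. Summing gives P(defective) = 0.15218.
P(Machine 1 | defective) = 0.05600 / 0.15218 = 0.368.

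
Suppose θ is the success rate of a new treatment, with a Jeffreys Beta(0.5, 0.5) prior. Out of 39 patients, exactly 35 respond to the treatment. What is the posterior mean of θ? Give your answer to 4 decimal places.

Posterior mean ≈ 0.8875

Observing 35 successes and 4 failures updates Beta(0.5, 0.5) by adding the success and failure counts to the two shape parameters: α = 0.5+35 = 35.5, β = 0.5+4 = 4.5.
Posterior mean = α/(α+β) = 35.5/40 = 0.8875.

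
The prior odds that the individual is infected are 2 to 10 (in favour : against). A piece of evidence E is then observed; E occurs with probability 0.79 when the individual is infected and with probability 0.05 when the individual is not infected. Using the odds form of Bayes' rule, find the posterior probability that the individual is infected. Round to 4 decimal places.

Posterior probability ≈ 0.7596

Prior odds = 2/10 = 0.20000.
Likelihood ratio for E = 0.79/0.05 = 15.800.
Posterior odds = prior odds × LR = 3.1600.
Posterior probability = odds/(1+odds) = 3.1600/4.1600 = 0.7596.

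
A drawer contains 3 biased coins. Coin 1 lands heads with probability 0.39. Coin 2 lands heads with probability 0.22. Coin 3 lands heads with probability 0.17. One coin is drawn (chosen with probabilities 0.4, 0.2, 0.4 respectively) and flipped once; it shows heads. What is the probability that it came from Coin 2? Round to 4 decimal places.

Tabulate prior·likelihood by source: [1] prior 0.4, lik 0.39, product 0.1560; [2] prior 0.2, lik 0.22, product 0.04400; [3] prior 0.4, lik 0.17, product 0.06800.
Normalizing constant = 0.26800; the posterior for Coin 2 is its product over the sum, 0.04400/0.26800 = 0.1642.

Posterior probability ≈ 0.1642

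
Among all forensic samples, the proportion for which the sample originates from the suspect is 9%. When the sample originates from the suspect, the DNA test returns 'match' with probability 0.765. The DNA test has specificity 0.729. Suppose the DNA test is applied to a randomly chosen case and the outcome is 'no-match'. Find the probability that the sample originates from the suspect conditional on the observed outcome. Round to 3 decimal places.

Write H for 'the sample originates from the suspect'. Prior odds H:¬H = 0.09/0.91 = 0.098901. For the 'no-match' outcome, the likelihood ratio is 0.235/0.729 = 0.32236.
Posterior odds = 0.098901 × 0.32236 = 0.031882, so P(H|E) = 0.031882/(1+0.031882) = 0.031.

P(H | E) ≈ 0.031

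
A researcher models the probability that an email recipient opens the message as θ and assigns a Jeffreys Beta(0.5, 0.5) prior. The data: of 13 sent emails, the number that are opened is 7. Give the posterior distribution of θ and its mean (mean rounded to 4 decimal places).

Posterior: Beta(7.5, 6.5); mean ≈ 0.5357

Observing 7 successes and 6 failures updates Beta(0.5, 0.5) by adding the success and failure counts to the two shape parameters: α = 0.5+7 = 7.5, β = 0.5+6 = 6.5.
E[θ | data] = 7.5/(7.5+6.5) = 0.5357.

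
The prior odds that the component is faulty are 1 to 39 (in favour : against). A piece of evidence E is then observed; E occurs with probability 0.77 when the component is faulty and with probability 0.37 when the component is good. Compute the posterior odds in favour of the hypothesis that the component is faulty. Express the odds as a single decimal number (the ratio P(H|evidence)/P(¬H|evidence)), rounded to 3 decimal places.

Prior odds = 1/39 = 0.025641.
Likelihood ratio for E = 0.77/0.37 = 2.0811.
Posterior odds = prior odds × LR = 0.053361.

Posterior odds ≈ 0.053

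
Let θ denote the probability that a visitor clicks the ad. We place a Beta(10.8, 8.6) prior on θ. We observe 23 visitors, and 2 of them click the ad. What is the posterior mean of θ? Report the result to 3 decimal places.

Observing 2 successes and 21 failures updates Beta(10.8, 8.6) by adding the success and failure counts to the two shape parameters: α = 10.8+2 = 12.8, β = 8.6+21 = 29.6.
Posterior mean = α/(α+β) = 12.8/42.4 = 0.302.

Posterior mean ≈ 0.302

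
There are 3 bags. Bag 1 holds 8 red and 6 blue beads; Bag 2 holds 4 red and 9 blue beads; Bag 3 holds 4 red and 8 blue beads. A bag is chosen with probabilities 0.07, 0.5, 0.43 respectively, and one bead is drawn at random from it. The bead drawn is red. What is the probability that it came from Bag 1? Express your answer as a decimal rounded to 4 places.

Posterior probability ≈ 0.1186

P(red|Bag 1) = 0.5714; P(red|Bag 2) = 0.3077; P(red|Bag 3) = 0.3333.
Prior × likelihood for each source: 0.07·0.5714=0.04000, 0.5·0.3077=0.1538, 0.43·0.3333=0.1433. Summing gives P(red) = 0.33718.
P(Bag 1 | red) = 0.04000 / 0.33718 = 0.1186.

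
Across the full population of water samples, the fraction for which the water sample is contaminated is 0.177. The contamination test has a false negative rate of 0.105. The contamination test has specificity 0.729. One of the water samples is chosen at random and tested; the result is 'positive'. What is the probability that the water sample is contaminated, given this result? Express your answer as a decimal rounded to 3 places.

P(H | E) ≈ 0.415

Let H be the event that the water sample is contaminated. P(H) = 0.177, so P(¬H) = 0.823. With E the 'positive' result, P(E|H) = 0.895 and P(E|¬H) = 0.271.
P(E) = 0.895·0.177 + 0.271·0.823 = 0.15842 + 0.22303 = 0.38145.
By Bayes' theorem, P(H|E) = 0.15842 / 0.38145 = 0.415.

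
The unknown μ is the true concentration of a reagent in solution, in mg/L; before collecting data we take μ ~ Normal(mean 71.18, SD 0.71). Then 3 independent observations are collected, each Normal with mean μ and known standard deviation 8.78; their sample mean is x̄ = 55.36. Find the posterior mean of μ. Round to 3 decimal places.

Posterior mean ≈ 70.876

With known σ, the Normal prior is conjugate. Weight on the data is w = (n/σ²)/(n/σ² + 1/τ₀²) = 0.0389164/(0.0389164+1.98373) = 0.019240.
Posterior mean = w·x̄ + (1−w)·μ₀ = 0.019240·55.36 + 0.98076·71.18 = 70.876.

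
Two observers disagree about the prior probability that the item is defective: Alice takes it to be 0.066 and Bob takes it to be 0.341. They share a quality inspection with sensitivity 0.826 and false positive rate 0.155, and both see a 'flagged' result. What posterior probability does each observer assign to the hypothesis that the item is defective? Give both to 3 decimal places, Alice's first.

Alice: 0.274; Bob: 0.734

The likelihood ratio for a 'flagged' result is 0.826/0.155 = 5.3290.
Alice: prior odds 0.066/0.934 = 0.070664; posterior odds 0.37657; posterior probability 0.274.
Bob: prior odds 0.341/0.659 = 0.51745; posterior odds 2.7575; posterior probability 0.734.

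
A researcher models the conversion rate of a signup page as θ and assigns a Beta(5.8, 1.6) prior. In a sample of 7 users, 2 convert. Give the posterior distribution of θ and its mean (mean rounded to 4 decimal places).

The binomial likelihood is conjugate to the Beta prior: with 2 successes and 5 failures, the posterior is Beta(5.8+2, 1.6+5) = Beta(7.8, 6.6).
E[θ | data] = 7.8/(7.8+6.6) = 0.5417.

Posterior: Beta(7.8, 6.6); mean ≈ 0.5417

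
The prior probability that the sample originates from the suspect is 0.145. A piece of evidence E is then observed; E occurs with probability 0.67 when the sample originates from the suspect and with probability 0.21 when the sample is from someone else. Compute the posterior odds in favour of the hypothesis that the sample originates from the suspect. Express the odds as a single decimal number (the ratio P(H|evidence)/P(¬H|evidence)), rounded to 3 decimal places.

Posterior odds ≈ 0.541

Prior odds = 0.145/(1−0.145) = 0.16959. In log-odds, ln(0.16959) = -1.7744.
Add log likelihood ratio: ln(3.1905) = 1.1602.
Posterior log-odds = -0.61420, so posterior odds = exp(-0.61420) = 0.54107.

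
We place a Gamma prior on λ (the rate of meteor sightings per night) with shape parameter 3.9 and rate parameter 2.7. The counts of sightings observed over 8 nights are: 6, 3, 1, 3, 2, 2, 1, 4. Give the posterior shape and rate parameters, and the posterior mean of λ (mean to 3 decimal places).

Total count ∑xᵢ = 22 over n = 8 nights.
Gamma is conjugate to the Poisson likelihood: posterior is Gamma(shape = 3.9+22 = 25.9, rate = 2.7+8 = 10.7).
E[λ | data] = 25.9/10.7 = 2.421.

Posterior: Gamma(shape=25.9, rate=10.7); mean ≈ 2.421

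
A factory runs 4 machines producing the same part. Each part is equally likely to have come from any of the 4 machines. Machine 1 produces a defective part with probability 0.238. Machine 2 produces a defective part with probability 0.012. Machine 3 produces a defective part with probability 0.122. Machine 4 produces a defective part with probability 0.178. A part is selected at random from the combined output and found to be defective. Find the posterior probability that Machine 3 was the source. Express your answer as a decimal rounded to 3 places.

Posterior probability ≈ 0.222

P(defective|M1) = 0.238; P(defective|M2) = 0.012; P(defective|M3) = 0.122; P(defective|M4) = 0.178.
Prior × likelihood for each source: 0.25·0.238=0.05950, 0.25·0.012=0.003000, 0.25·0.122=0.03050, 0.25·0.178=0.04450. Summing gives P(defective) = 0.13750.
P(Machine 3 | defective) = 0.03050 / 0.13750 = 0.222.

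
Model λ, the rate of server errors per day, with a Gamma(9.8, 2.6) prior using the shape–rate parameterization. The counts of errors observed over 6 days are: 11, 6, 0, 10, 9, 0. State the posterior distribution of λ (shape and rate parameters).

Posterior: Gamma(shape=45.8, rate=8.6)

Total count ∑xᵢ = 36 over n = 6 days.
Gamma is conjugate to the Poisson likelihood: posterior is Gamma(shape = 9.8+36 = 45.8, rate = 2.6+6 = 8.6).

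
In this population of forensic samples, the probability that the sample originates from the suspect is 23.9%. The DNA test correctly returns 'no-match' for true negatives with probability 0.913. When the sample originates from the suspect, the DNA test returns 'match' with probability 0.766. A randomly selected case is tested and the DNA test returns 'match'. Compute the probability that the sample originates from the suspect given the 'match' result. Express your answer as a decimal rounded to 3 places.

Let H be the event that the sample originates from the suspect. P(H) = 0.239, so P(¬H) = 0.761. With E the 'match' result, P(E|H) = 0.766 and P(E|¬H) = 0.087.
P(E) = 0.766·0.239 + 0.087·0.761 = 0.18307 + 0.066207 = 0.24928.
By Bayes' theorem, P(H|E) = 0.18307 / 0.24928 = 0.734.

P(H | E) ≈ 0.734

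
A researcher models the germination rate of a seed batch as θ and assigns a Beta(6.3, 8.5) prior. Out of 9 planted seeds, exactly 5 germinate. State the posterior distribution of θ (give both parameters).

The binomial likelihood is conjugate to the Beta prior: with 5 successes and 4 failures, the posterior is Beta(6.3+5, 8.5+4) = Beta(11.3, 12.5).

Posterior: Beta(11.3, 12.5)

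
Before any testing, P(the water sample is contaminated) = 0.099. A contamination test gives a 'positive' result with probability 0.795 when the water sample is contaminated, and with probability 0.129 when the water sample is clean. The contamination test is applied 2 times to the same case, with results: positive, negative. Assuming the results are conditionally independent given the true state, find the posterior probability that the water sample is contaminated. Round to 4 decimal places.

Posterior P(H) ≈ 0.1375

With H the event that the water sample is contaminated, the joint likelihood of the observed sequence is P(data|H) = 0.795·0.205 = 0.16298 and P(data|¬H) = 0.129·0.871 = 0.11236.
Bayes: P(H|data) = 0.099·0.16298 / (0.099·0.16298 + 0.901·0.11236) = 0.016135/0.11737 = 0.1375.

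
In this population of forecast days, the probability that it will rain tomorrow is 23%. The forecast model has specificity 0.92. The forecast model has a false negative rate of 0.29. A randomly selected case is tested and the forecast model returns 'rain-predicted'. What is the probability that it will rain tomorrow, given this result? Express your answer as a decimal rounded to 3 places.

Let H be the event that it will rain tomorrow. P(H) = 0.23, so P(¬H) = 0.77. With E the 'rain-predicted' result, P(E|H) = 0.71 and P(E|¬H) = 0.08.
P(E) = 0.71·0.23 + 0.08·0.77 = 0.16330 + 0.061600 = 0.22490.
By Bayes' theorem, P(H|E) = 0.16330 / 0.22490 = 0.726.

P(H | E) ≈ 0.726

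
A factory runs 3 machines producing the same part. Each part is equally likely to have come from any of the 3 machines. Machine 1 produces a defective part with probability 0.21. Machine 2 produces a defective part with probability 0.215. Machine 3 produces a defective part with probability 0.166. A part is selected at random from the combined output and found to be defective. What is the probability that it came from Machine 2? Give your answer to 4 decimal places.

Posterior probability ≈ 0.3638

P(defective|M1) = 0.21; P(defective|M2) = 0.215; P(defective|M3) = 0.166.
Prior × likelihood for each source: 0.333333·0.21=0.07000, 0.333333·0.215=0.07167, 0.333333·0.166=0.05533. Summing gives P(defective) = 0.19700.
P(Machine 2 | defective) = 0.07167 / 0.19700 = 0.3638.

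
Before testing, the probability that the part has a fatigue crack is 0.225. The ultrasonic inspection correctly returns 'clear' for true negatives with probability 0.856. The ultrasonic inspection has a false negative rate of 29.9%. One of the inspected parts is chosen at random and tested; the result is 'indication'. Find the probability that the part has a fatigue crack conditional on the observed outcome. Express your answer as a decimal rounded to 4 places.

P(H | E) ≈ 0.5856

Write H for 'the part has a fatigue crack'. Prior odds H:¬H = 0.225/0.775 = 0.29032. For the 'indication' outcome, the likelihood ratio is 0.701/0.144 = 4.8681.
Posterior odds = 0.29032 × 4.8681 = 1.4133, so P(H|E) = 1.4133/(1+1.4133) = 0.5856.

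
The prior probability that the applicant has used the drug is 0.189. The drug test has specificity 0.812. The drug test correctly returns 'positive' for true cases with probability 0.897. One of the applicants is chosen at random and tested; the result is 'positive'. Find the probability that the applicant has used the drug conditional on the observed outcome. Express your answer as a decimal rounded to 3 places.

Write H for 'the applicant has used the drug'. Prior odds H:¬H = 0.189/0.811 = 0.23305. For the 'positive' outcome, the likelihood ratio is 0.897/0.188 = 4.7713.
Posterior odds = 0.23305 × 4.7713 = 1.1119, so P(H|E) = 1.1119/(1+1.1119) = 0.526.

P(H | E) ≈ 0.526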